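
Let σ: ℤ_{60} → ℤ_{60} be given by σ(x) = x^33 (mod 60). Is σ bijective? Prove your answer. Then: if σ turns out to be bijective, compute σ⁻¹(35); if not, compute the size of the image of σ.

45

σ(0) = 0^33 = 0.
σ(30): Repeated squaring mod 60: 30^1 ≡ 30, 30^2 ≡ 30² = 900 ≡ 0, 30^4 ≡ 0² = 0, 30^8 ≡ 0² = 0, 30^16 ≡ 0² = 0, 30^32 ≡ 0² = 0. Since 33 = 32 + 1, 30^33 ≡ 0·30: 0·30 = 0. So 30^33 ≡ 0 (mod 60).
So σ(0) = σ(30) = 0 while 0 ≠ 30, thus σ is not injective, hence not bijective.
Since σ is not bijective, we determine |image(σ)|. Computing x^33 mod 60 for each x (by repeated squaring, reducing mod 60 at every step), the values σ(0), σ(1), …, σ(59) are: 0, 1, 32, 3, 4, 5, 36, 7, 8, 9, 40, 11, 12, 13, 44, 15, 16, 17, 48, 19, 20, 21, 52, 23, 24, 25, 56, 27, 28, 29, 0, 31, 32, 33, 4, 35, 36, 37, 8, 39, 40, 41, 12, 43, 44, 45, 16, 47, 48, 49, 20, 51, 52, 53, 24, 55, 56, 57, 28, 59.
The distinct values are {0, 1, 3, 4, 5, 7, 8, 9, 11, 12, 13, 15, 16, 17, 19, 20, 21, 23, 24, 25, 27, 28, 29, 31, 32, 33, 35, 36, 37, 39, 40, 41, 43, 44, 45, 47, 48, 49, 51, 52, 53, 55, 56, 57, 59}; there are 45 of them.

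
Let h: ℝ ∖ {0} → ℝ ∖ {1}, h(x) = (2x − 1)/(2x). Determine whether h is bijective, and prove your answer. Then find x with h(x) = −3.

1/8

Suppose h(s) = h(t). Cross-multiplying: (2s − 1)(2t) = (2t − 1)(2s).
Expanding both sides and cancelling the symmetric terms leaves 2·(s − t) = 0. Since 2 ≠ 0, s = t. So h is injective.
For any y ≠ 1, solving y(2x) = 2x − 1 for x gives a well-defined x ≠ 0. So h is surjective.
So h is bijective.
Solving h(x) = −3: cross-multiplying gives 2x − 1 = −3(2x), which rearranges to 8x = 1, so x = 1/8.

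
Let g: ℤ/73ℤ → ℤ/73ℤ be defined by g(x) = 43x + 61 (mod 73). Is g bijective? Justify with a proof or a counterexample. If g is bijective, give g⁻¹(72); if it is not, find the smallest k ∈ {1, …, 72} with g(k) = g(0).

By definition, injectivity means: for all a, b in the domain, g(a) = g(b) implies a = b.
Suppose g(a) = g(b) in ℤ/73ℤ. Then 43a + 61 ≡ 43b + 61 (mod 73), thus 43(a − b) ≡ 0 (mod 73).
Since gcd(43, 73) = 1, 43 is invertible modulo 73, therefore a − b ≡ 0 (mod 73), i.e. a = b.
We now compute 43⁻¹ mod 73 explicitly. Euclid's algorithm: 73 = 1·43 + 30, 43 = 1·30 + 13, 30 = 2·13 + 4, 13 = 3·4 + 1; back-substituting gives 1 = 17·43 − 10·73, so 43⁻¹ ≡ 17 (mod 73).
Then y ↦ 17(y − 61) is a two-sided inverse to g, so every y ∈ ℤ/73ℤ has a preimage.
Thus g is bijective.
Since g is bijective, we compute g⁻¹(72): solve 43x + 61 ≡ 72 (mod 73), i.e. 43x ≡ 11 (mod 73).
Multiplying by 43⁻¹ = 17 gives x ≡ 17·11 = 187 = 2·73 + 41 ≡ 41 (mod 73).
Check: g(41) = 43·41 + 61 = 1824 = 24·73 + 72 ≡ 72 (mod 73).

41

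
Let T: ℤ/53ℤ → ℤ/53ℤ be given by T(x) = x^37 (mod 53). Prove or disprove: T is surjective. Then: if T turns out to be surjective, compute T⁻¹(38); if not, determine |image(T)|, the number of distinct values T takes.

29

Since 53 is prime, the nonzero elements of ℤ/53ℤ form a cyclic group of order 52.
As gcd(37, 52) = 1, raising to the 37th power is a bijection on this group: if x_1^37 ≡ x_2^37 then (x_1x_2^{−1})^37 = 1, and the only element of order dividing gcd(37, 52) = 1 is 1, so x_1 = x_2.
With T(0) = 0 this makes T injective on all of ℤ/53ℤ, hence bijective (finite equal-size domain and codomain). In particular T is surjective.
Since T is surjective, we find the preimage of 38. The inverse of x ↦ x^37 on (ℤ/53ℤ)^× is x ↦ x^45, because 37·45 = 1665 = 32·52 + 1 ≡ 1 (mod 52) and x^{52} = 1 for x ≠ 0 (Fermat). So T⁻¹(38) = 38^45 mod 53.
Repeated squaring mod 53: 38^1 ≡ 38, 38^2 ≡ 38² = 1444 ≡ 13, 38^4 ≡ 13² = 169 ≡ 10, 38^8 ≡ 10² = 100 ≡ 47, 38^16 ≡ 47² = 2209 ≡ 36, 38^32 ≡ 36² = 1296 ≡ 24. Since 45 = 32 + 8 + 4 + 1, 38^45 ≡ 24·47·10·38: 24·47 = 1128 ≡ 15, then 15·10 = 150 ≡ 44, then 44·38 = 1672 ≡ 29. So 38^45 ≡ 29 (mod 53).
Hence T⁻¹(38) = 29.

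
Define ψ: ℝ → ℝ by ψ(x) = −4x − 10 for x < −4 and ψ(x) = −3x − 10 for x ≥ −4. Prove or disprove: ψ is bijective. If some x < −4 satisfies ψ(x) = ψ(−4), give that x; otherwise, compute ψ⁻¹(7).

Both pieces are strictly decreasing (slopes −4 and −3), so each is injective on its own interval.
The left piece maps (−∞, −4) onto (6, ∞); the right piece maps [−4, ∞) onto (−∞, 2].
The images leave a gap (6 has no preimage), so ψ is not surjective, hence not bijective.
Because the two images are disjoint, no x < −4 has ψ(x) = ψ(−4), so we compute ψ⁻¹(7): 7 lies in (6, ∞), so solve −4x − 10 = 7: x = (7 + 10)/(−4) = −17/4.

-17/4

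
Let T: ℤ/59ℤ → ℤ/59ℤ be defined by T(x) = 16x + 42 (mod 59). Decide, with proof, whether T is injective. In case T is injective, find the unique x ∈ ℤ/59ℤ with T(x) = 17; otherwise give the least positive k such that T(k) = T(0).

39

By definition, T is injective if T(x_1) = T(x_2) implies x_1 = x_2.
Suppose T(x_1) = T(x_2) in ℤ/59ℤ. Then 16x_1 + 42 ≡ 16x_2 + 42 (mod 59), thus 16(x_1 − x_2) ≡ 0 (mod 59).
Since gcd(16, 59) = 1, 16 is invertible modulo 59, hence x_1 − x_2 ≡ 0 (mod 59), i.e. x_1 = x_2.
Thus T is injective.
We now compute 16⁻¹ mod 59 explicitly. Euclid's algorithm: 59 = 3·16 + 11, 16 = 1·11 + 5, 11 = 2·5 + 1; back-substituting gives 1 = 48·16 − 13·59, so 16⁻¹ ≡ 48 (mod 59).
Since T is injective, we find T⁻¹(17): we need 16x ≡ 17 − 42 ≡ 34 (mod 59). Using 16⁻¹ = 48: x ≡ 48·34 = 1632 = 27·59 + 39, so x = 39.
Check: T(39) = 16·39 + 42 = 666 = 11·59 + 17 ≡ 17 (mod 59).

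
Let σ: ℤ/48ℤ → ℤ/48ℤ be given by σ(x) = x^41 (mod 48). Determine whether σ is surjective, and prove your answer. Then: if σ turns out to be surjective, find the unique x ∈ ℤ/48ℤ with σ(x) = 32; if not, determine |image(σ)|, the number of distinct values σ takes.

σ(0) = 0^41 = 0.
σ(6): Repeated squaring mod 48: 6^1 ≡ 6, 6^2 ≡ 6² = 36, 6^4 ≡ 36² = 1296 ≡ 0, 6^8 ≡ 0² = 0, 6^16 ≡ 0² = 0, 6^32 ≡ 0² = 0. Since 41 = 32 + 8 + 1, 6^41 ≡ 0·0·6: 0·0 = 0, then 0·6 = 0. So 6^41 ≡ 0 (mod 48).
So σ(0) = σ(6) = 0 while 0 ≠ 6, thus σ is not injective.
A non-injective map from the 48-element set ℤ/48ℤ to itself takes at most 47 distinct values, so it cannot be surjective. Hence σ is not surjective.
Since σ is not surjective, we determine |image(σ)|. Computing x^41 mod 48 for each x (by repeated squaring, reducing mod 48 at every step), the values σ(0), σ(1), …, σ(47) are: 0, 1, 32, 3, 16, 5, 0, 7, 32, 9, 16, 11, 0, 13, 32, 15, 16, 17, 0, 19, 32, 21, 16, 23, 0, 25, 32, 27, 16, 29, 0, 31, 32, 33, 16, 35, 0, 37, 32, 39, 16, 41, 0, 43, 32, 45, 16, 47.
The distinct values are {0, 1, 3, 5, 7, 9, 11, 13, 15, 16, 17, 19, 21, 23, 25, 27, 29, 31, 32, 33, 35, 37, 39, 41, 43, 45, 47}; there are 27 of them.

27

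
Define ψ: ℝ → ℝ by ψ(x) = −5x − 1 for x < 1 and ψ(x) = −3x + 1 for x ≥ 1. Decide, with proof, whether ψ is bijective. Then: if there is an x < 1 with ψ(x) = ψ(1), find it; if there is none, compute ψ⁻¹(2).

1/5

Both pieces are strictly decreasing (slopes −5 and −3), so each is injective on its own interval.
The left piece maps (−∞, 1) onto (−6, ∞); the right piece maps [1, ∞) onto (−∞, −2].
These images overlap. In particular ψ(1) = −2 (right piece), and solving −5x − 1 = −2 on the left piece gives x = 1/5 < 1.
So ψ(1/5) = ψ(1) with 1/5 ≠ 1, and ψ is not injective, hence not bijective. This x = 1/5 is the requested value below 1.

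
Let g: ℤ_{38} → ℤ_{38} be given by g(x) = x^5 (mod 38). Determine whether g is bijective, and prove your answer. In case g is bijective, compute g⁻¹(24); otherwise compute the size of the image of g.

Computing x^5 mod 38 for each x (by repeated squaring, reducing mod 38 at every step), the values g(0), g(1), …, g(37) are: 0, 1, 32, 15, 36, 9, 24, 11, 12, 35, 22, 7, 8, 33, 10, 21, 4, 25, 18, 19, 20, 13, 34, 17, 28, 5, 30, 31, 16, 3, 26, 27, 14, 29, 2, 23, 6, 37.
Every element of ℤ_{38} appears exactly once in this list, so g is a bijection, and in particular bijective.
Since g is bijective, we read off the preimage of 24 from the same table: g(6) = 24, so g⁻¹(24) = 6.

6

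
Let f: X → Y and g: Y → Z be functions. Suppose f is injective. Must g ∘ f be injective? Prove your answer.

not injective

No. Take X = Y = Z = {1, 2}, f = identity (injective), and g(x) = 1 for every x.
Then (g ∘ f)(1) = 1 = (g ∘ f)(2) with 1 ≠ 2, so g ∘ f is not injective.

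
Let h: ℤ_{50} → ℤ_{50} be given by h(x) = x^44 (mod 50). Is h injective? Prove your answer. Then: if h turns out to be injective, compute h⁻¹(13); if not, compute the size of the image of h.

12

h(1) = 1^44 = 1.
h(7): Repeated squaring mod 50: 7^1 ≡ 7, 7^2 ≡ 7² = 49, 7^4 ≡ 49² = 2401 ≡ 1, 7^8 ≡ 1² = 1, 7^16 ≡ 1² = 1, 7^32 ≡ 1² = 1. Since 44 = 32 + 8 + 4, 7^44 ≡ 1·1·1: 1·1 = 1, then 1·1 = 1. So 7^44 ≡ 1 (mod 50).
So h(1) = h(7) = 1 while 1 ≠ 7, thus h is not injective.
Since h is not injective, we determine |image(h)|. Computing x^44 mod 50 for each x (by repeated squaring, reducing mod 50 at every step), the values h(0), h(1), …, h(49) are: 0, 1, 16, 31, 6, 25, 46, 1, 46, 11, 0, 41, 36, 11, 16, 25, 36, 21, 26, 21, 0, 31, 6, 41, 26, 25, 26, 41, 6, 31, 0, 21, 26, 21, 36, 25, 16, 11, 36, 41, 0, 11, 46, 1, 46, 25, 6, 31, 16, 1.
The distinct values are {0, 1, 6, 11, 16, 21, 25, 26, 31, 36, 41, 46}; there are 12 of them.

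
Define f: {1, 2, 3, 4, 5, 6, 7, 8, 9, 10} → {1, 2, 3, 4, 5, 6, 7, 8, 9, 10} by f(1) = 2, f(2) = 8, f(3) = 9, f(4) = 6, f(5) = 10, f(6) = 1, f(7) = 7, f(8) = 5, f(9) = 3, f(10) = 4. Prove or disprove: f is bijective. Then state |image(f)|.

The values 2, 8, 9, 6, 10, 1, 7, 5, 3, 4 are a permutation of {1, 2, 3, 4, 5, 6, 7, 8, 9, 10}: each element appears exactly once.
So f is injective and surjective, hence bijective.
The image of f is {1, 2, 3, 4, 5, 6, 7, 8, 9, 10}, which has 10 elements.

10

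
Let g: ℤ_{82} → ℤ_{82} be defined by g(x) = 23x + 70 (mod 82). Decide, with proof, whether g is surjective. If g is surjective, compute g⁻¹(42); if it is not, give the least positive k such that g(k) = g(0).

Since gcd(23, 82) = 1, 23 is invertible modulo 82. Euclid's algorithm: 82 = 3·23 + 13, 23 = 1·13 + 10, 13 = 1·10 + 3, 10 = 3·3 + 1; back-substituting gives 1 = 25·23 − 7·82, so 23⁻¹ ≡ 25 (mod 82).
For any y ∈ ℤ_{82}, x = 25(y − 70) mod 82 satisfies g(x) = 23·25(y − 70) + 70 ≡ y (since 23·25 ≡ 1 mod 82). So every y has a preimage.
Hence g is surjective.
Since g is surjective, we find g⁻¹(42): we need 23x ≡ 42 − 70 ≡ 54 (mod 82). Using 23⁻¹ = 25: x ≡ 25·54 = 1350 = 16·82 + 38, so x = 38.
Check: g(38) = 23·38 + 70 = 944 = 11·82 + 42 ≡ 42 (mod 82).

38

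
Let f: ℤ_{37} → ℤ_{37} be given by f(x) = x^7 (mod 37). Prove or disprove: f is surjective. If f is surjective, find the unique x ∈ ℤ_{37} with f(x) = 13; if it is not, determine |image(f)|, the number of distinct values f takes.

18

Since 37 is prime, the nonzero elements of ℤ_{37} form a cyclic group of order 36.
As gcd(7, 36) = 1, raising to the 7th power is a bijection on this group: if u^7 ≡ v^7 then (uv^{−1})^7 = 1, and the only element of order dividing gcd(7, 36) = 1 is 1, so u = v.
With f(0) = 0 this makes f injective on all of ℤ_{37}, hence bijective (finite equal-size domain and codomain). In particular f is surjective.
Since f is surjective, we find the preimage of 13. The inverse of x ↦ x^7 on (ℤ_{37})^× is x ↦ x^31, because 7·31 = 217 = 6·36 + 1 ≡ 1 (mod 36) and x^{36} = 1 for x ≠ 0 (Fermat). So f⁻¹(13) = 13^31 mod 37.
Repeated squaring mod 37: 13^1 ≡ 13, 13^2 ≡ 13² = 169 ≡ 21, 13^4 ≡ 21² = 441 ≡ 34, 13^8 ≡ 34² = 1156 ≡ 9, 13^16 ≡ 9² = 81 ≡ 7. Since 31 = 16 + 8 + 4 + 2 + 1, 13^31 ≡ 7·9·34·21·13: 7·9 = 63 ≡ 26, then 26·34 = 884 ≡ 33, then 33·21 = 693 ≡ 27, then 27·13 = 351 ≡ 18. So 13^31 ≡ 18 (mod 37).
Hence f⁻¹(13) = 18.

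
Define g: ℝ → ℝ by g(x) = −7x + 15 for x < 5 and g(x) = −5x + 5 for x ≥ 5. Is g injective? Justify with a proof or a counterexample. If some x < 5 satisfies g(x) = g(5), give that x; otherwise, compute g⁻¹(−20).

Both pieces are strictly decreasing (slopes −7 and −5), so each is injective on its own interval.
The left piece maps (−∞, 5) onto (−20, ∞); the right piece maps [5, ∞) onto (−∞, −20].
These images are disjoint, so no value is attained by both pieces. So g is injective.
Because the two images are disjoint, no x < 5 has g(x) = g(5), so we compute g⁻¹(−20): −20 lies in (−∞, −20], so solve −5x + 5 = −20: x = (−20 − 5)/(−5) = 5.

5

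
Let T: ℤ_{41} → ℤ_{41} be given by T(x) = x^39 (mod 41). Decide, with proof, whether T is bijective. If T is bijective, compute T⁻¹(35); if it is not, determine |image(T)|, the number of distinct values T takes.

34

Since 41 is prime, the nonzero elements of ℤ_{41} form a cyclic group of order 40.
As gcd(39, 40) = 1, raising to the 39th power is a bijection on this group: if x_1^39 ≡ x_2^39 then (x_1x_2^{−1})^39 = 1, and the only element of order dividing gcd(39, 40) = 1 is 1, so x_1 = x_2.
With T(0) = 0 this makes T injective on all of ℤ_{41}, hence bijective (finite equal-size domain and codomain). In particular T is bijective.
Since T is bijective, we find the preimage of 35. The inverse of x ↦ x^39 on (ℤ_{41})^× is x ↦ x^39, because 39·39 = 1521 = 38·40 + 1 ≡ 1 (mod 40) and x^{40} = 1 for x ≠ 0 (Fermat). So T⁻¹(35) = 35^39 mod 41.
Repeated squaring mod 41: 35^1 ≡ 35, 35^2 ≡ 35² = 1225 ≡ 36, 35^4 ≡ 36² = 1296 ≡ 25, 35^8 ≡ 25² = 625 ≡ 10, 35^16 ≡ 10² = 100 ≡ 18, 35^32 ≡ 18² = 324 ≡ 37. Since 39 = 32 + 4 + 2 + 1, 35^39 ≡ 37·25·36·35: 37·25 = 925 ≡ 23, then 23·36 = 828 ≡ 8, then 8·35 = 280 ≡ 34. So 35^39 ≡ 34 (mod 41).
Hence T⁻¹(35) = 34.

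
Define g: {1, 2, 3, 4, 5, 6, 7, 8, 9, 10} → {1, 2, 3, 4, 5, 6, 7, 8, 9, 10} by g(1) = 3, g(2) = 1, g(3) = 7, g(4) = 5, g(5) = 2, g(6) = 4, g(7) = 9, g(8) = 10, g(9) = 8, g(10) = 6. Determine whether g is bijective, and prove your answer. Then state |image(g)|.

10

The values 3, 1, 7, 5, 2, 4, 9, 10, 8, 6 are a permutation of {1, 2, 3, 4, 5, 6, 7, 8, 9, 10}: each element appears exactly once.
So g is injective and surjective, hence bijective.
The image of g is {1, 2, 3, 4, 5, 6, 7, 8, 9, 10}, which has 10 elements.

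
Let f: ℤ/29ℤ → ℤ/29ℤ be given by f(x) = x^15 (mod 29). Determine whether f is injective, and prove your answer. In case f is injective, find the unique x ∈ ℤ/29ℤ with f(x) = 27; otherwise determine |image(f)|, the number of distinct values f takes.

Since 29 is prime, the nonzero elements of ℤ/29ℤ form a cyclic group of order 28.
As gcd(15, 28) = 1, raising to the 15th power is a bijection on this group: if a^15 ≡ b^15 then (ab^{−1})^15 = 1, and the only element of order dividing gcd(15, 28) = 1 is 1, so a = b.
With f(0) = 0 this makes f injective on all of ℤ/29ℤ, hence bijective (finite equal-size domain and codomain). In particular f is injective.
Since f is injective, we find the preimage of 27. The inverse of x ↦ x^15 on (ℤ/29ℤ)^× is x ↦ x^15, because 15·15 = 225 = 8·28 + 1 ≡ 1 (mod 28) and x^{28} = 1 for x ≠ 0 (Fermat). So f⁻¹(27) = 27^15 mod 29.
Repeated squaring mod 29: 27^1 ≡ 27, 27^2 ≡ 27² = 729 ≡ 4, 27^4 ≡ 4² = 16, 27^8 ≡ 16² = 256 ≡ 24. Since 15 = 8 + 4 + 2 + 1, 27^15 ≡ 24·16·4·27: 24·16 = 384 ≡ 7, then 7·4 = 28, then 28·27 = 756 ≡ 2. So 27^15 ≡ 2 (mod 29).
Hence f⁻¹(27) = 2.

2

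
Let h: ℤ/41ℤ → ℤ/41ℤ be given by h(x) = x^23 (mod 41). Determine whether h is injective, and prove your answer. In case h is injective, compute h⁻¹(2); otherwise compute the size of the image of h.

5

Since 41 is prime, the nonzero elements of ℤ/41ℤ form a cyclic group of order 40.
As gcd(23, 40) = 1, raising to the 23rd power is a bijection on this group: if u^23 ≡ v^23 then (uv^{−1})^23 = 1, and the only element of order dividing gcd(23, 40) = 1 is 1, so u = v.
With h(0) = 0 this makes h injective on all of ℤ/41ℤ, hence bijective (finite equal-size domain and codomain). In particular h is injective.
Since h is injective, we find the preimage of 2. The inverse of x ↦ x^23 on (ℤ/41ℤ)^× is x ↦ x^7, because 23·7 = 161 = 4·40 + 1 ≡ 1 (mod 40) and x^{40} = 1 for x ≠ 0 (Fermat). So h⁻¹(2) = 2^7 mod 41.
Repeated squaring mod 41: 2^1 ≡ 2, 2^2 ≡ 2² = 4, 2^4 ≡ 4² = 16. Since 7 = 4 + 2 + 1, 2^7 ≡ 16·4·2: 16·4 = 64 ≡ 23, then 23·2 = 46 ≡ 5. So 2^7 ≡ 5 (mod 41).
Hence h⁻¹(2) = 5.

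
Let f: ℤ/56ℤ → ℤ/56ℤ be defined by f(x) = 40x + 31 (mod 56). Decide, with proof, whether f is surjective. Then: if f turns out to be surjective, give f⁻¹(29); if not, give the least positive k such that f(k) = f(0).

By definition, surjectivity means every element of the codomain has a preimage under f.
Since gcd(40, 56) = 8, we have 40x ≡ 0 (mod 8) for all x, so f(x) ≡ 7 (mod 8).
But 0 ≢ 7 (mod 8), so 0 ∈ ℤ/56ℤ has no preimage. So f is not surjective.
Since f is not surjective, we find the least positive k with f(k) = f(0): this means 40k ≡ 0 (mod 56), i.e. 56 ∣ 40k. Since gcd(40, 56) = 8, dividing through by 8 this holds exactly when 7 ∣ 5k, and as gcd(5, 7) = 1, exactly when 7 ∣ k.
The smallest positive such k is 7.

7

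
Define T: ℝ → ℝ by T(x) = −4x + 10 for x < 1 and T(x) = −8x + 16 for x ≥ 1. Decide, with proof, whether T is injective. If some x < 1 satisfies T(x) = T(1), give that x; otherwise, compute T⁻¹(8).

Both pieces are strictly decreasing (slopes −4 and −8), so each is injective on its own interval.
The left piece maps (−∞, 1) onto (6, ∞); the right piece maps [1, ∞) onto (−∞, 8].
These images overlap. In particular T(1) = 8 (right piece), and solving −4x + 10 = 8 on the left piece gives x = 1/2 < 1.
So T(1/2) = T(1) with 1/2 ≠ 1, and T is not injective. This x = 1/2 is the requested value below 1.

1/2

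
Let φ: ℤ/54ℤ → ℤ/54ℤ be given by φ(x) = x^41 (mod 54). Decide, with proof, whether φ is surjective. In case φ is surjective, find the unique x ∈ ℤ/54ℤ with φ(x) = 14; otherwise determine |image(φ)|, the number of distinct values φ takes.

38

φ(0) = 0^41 = 0.
φ(6): Repeated squaring mod 54: 6^1 ≡ 6, 6^2 ≡ 6² = 36, 6^4 ≡ 36² = 1296 ≡ 0, 6^8 ≡ 0² = 0, 6^16 ≡ 0² = 0, 6^32 ≡ 0² = 0. Since 41 = 32 + 8 + 1, 6^41 ≡ 0·0·6: 0·0 = 0, then 0·6 = 0. So 6^41 ≡ 0 (mod 54).
So φ(0) = φ(6) = 0 while 0 ≠ 6, therefore φ is not injective.
A non-injective map from the 54-element set ℤ/54ℤ to itself takes at most 53 distinct values, so it cannot be surjective. Therefore φ is not surjective.
Since φ is not surjective, we determine |image(φ)|. Computing x^41 mod 54 for each x (by repeated squaring, reducing mod 54 at every step), the values φ(0), φ(1), …, φ(53) are: 0, 1, 32, 27, 52, 47, 0, 13, 44, 27, 46, 23, 0, 43, 38, 27, 4, 35, 0, 37, 14, 27, 34, 29, 0, 49, 26, 27, 28, 5, 0, 25, 20, 27, 40, 17, 0, 19, 50, 27, 16, 11, 0, 31, 8, 27, 10, 41, 0, 7, 2, 27, 22, 53.
The distinct values are {0, 1, 2, 4, 5, 7, 8, 10, 11, 13, 14, 16, 17, 19, 20, 22, 23, 25, 26, 27, 28, 29, 31, 32, 34, 35, 37, 38, 40, 41, 43, 44, 46, 47, 49, 50, 52, 53}; there are 38 of them.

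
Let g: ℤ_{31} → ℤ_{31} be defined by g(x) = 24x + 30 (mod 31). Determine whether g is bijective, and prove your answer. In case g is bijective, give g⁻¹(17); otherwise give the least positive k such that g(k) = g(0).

Recall: injectivity means: for all a, b in the domain, g(a) = g(b) implies a = b.
Suppose g(a) = g(b) in ℤ_{31}. Then 24a + 30 ≡ 24b + 30 (mod 31), so 24(a − b) ≡ 0 (mod 31).
Since gcd(24, 31) = 1, 24 is invertible modulo 31, therefore a − b ≡ 0 (mod 31), i.e. a = b.
We now compute 24⁻¹ mod 31 explicitly. Euclid's algorithm: 31 = 1·24 + 7, 24 = 3·7 + 3, 7 = 2·3 + 1; back-substituting gives 1 = 22·24 − 17·31, so 24⁻¹ ≡ 22 (mod 31).
For any y ∈ ℤ_{31}, x = 22(y − 30) mod 31 satisfies g(x) = 24·22(y − 30) + 30 ≡ y (since 24·22 ≡ 1 mod 31). So every y has a preimage.
So g is bijective.
Since g is bijective, we find g⁻¹(17): we need 24x ≡ 17 − 30 ≡ 18 (mod 31). Using 24⁻¹ = 22: x ≡ 22·18 = 396 = 12·31 + 24, so x = 24.
Check: g(24) = 24·24 + 30 = 606 = 19·31 + 17 ≡ 17 (mod 31).

24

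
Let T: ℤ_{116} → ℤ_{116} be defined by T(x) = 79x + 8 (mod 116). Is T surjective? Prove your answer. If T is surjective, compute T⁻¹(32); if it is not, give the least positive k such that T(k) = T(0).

Recall that T is surjective if every y in the codomain equals T(x) for some x in the domain.
Since gcd(79, 116) = 1, 79 is invertible modulo 116. Euclid's algorithm: 116 = 1·79 + 37, 79 = 2·37 + 5, 37 = 7·5 + 2, 5 = 2·2 + 1; back-substituting gives 1 = 47·79 − 32·116, so 79⁻¹ ≡ 47 (mod 116).
For any y ∈ ℤ_{116}, x = 47(y − 8) mod 116 satisfies T(x) = 79·47(y − 8) + 8 ≡ y (since 79·47 ≡ 1 mod 116). So every y has a preimage.
Hence T is surjective.
Since T is surjective, we compute T⁻¹(32): solve 79x + 8 ≡ 32 (mod 116), i.e. 79x ≡ 24 (mod 116).
Multiplying by 79⁻¹ = 47 gives x ≡ 47·24 = 1128 = 9·116 + 84 ≡ 84 (mod 116).
Check: T(84) = 79·84 + 8 = 6644 = 57·116 + 32 ≡ 32 (mod 116).

84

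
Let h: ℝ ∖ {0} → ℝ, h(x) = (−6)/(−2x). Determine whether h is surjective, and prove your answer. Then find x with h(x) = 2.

3/2

If h(x) = 0, cross-multiplying gives −2(−6) = 0(−2x), which simplifies to 12 = 0 — false.  So 0 has no preimage and h is not surjective.
Solving h(x) = 2: cross-multiplying gives −6 = 2(−2x), which rearranges to 4x = 6, so x = 3/2.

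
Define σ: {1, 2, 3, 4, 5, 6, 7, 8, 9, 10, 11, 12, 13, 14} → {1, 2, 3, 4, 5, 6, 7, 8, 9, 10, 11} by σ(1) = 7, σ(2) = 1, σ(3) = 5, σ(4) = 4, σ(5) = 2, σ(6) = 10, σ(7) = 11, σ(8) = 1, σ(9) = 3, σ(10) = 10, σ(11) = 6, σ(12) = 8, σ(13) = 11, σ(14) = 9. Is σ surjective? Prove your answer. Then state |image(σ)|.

11

Every element of the codomain has a preimage: 1 = σ(2), 2 = σ(5), 3 = σ(9), 4 = σ(4), 5 = σ(3), 6 = σ(11), 7 = σ(1), 8 = σ(12), 9 = σ(14), 10 = σ(6), 11 = σ(7).
So σ is surjective.
The image of σ is {1, 2, 3, 4, 5, 6, 7, 8, 9, 10, 11}, which has 11 elements.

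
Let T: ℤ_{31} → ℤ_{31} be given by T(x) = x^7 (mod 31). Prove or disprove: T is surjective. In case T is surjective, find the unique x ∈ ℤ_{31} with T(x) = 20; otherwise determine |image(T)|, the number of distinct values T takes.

Since 31 is prime, the nonzero elements of ℤ_{31} form a cyclic group of order 30.
As gcd(7, 30) = 1, raising to the 7th power is a bijection on this group: if u^7 ≡ v^7 then (uv^{−1})^7 = 1, and the only element of order dividing gcd(7, 30) = 1 is 1, so u = v.
With T(0) = 0 this makes T injective on all of ℤ_{31}, hence bijective (finite equal-size domain and codomain). In particular T is surjective.
Since T is surjective, we find the preimage of 20. The inverse of x ↦ x^7 on (ℤ_{31})^× is x ↦ x^13, because 7·13 = 91 = 3·30 + 1 ≡ 1 (mod 30) and x^{30} = 1 for x ≠ 0 (Fermat). So T⁻¹(20) = 20^13 mod 31.
Repeated squaring mod 31: 20^1 ≡ 20, 20^2 ≡ 20² = 400 ≡ 28, 20^4 ≡ 28² = 784 ≡ 9, 20^8 ≡ 9² = 81 ≡ 19. Since 13 = 8 + 4 + 1, 20^13 ≡ 19·9·20: 19·9 = 171 ≡ 16, then 16·20 = 320 ≡ 10. So 20^13 ≡ 10 (mod 31).
Hence T⁻¹(20) = 10.

10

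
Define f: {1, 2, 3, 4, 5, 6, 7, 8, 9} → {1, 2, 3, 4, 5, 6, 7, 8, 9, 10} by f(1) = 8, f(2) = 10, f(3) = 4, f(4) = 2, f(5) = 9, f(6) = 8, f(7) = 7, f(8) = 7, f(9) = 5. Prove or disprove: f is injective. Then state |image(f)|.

f(1) = 8 = f(6) with 1 ≠ 6, so f is not injective.
The image of f is {2, 4, 5, 7, 8, 9, 10}, which has 7 elements.

7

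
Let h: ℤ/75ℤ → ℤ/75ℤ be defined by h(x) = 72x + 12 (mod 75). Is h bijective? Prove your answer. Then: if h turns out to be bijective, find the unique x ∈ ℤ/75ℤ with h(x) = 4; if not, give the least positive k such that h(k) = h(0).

We have gcd(72, 75) = 3 > 1. Taking s = 0 and t = 25: h(0) = 12 and h(25) = 72·25 + 12 = 1812 ≡ 12 (mod 75).
So h(0) = h(25) while 0 ≠ 25, therefore h is not injective, hence not bijective.
Since h is not bijective, we find the least positive k with h(k) = h(0): this means 72k ≡ 0 (mod 75), i.e. 75 ∣ 72k. Since gcd(72, 75) = 3, dividing through by 3 this holds exactly when 25 ∣ 24k, and as gcd(24, 25) = 1, exactly when 25 ∣ k.
The smallest positive such k is 25.

25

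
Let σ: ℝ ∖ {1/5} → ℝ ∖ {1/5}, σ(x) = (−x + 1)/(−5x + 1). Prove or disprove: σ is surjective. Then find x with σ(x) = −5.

3/13

For any y ≠ 1/5, solving y(−5x + 1) = −x + 1 for x gives a well-defined x ≠ 1/5. So σ is surjective.
Solving σ(x) = −5: cross-multiplying gives −x + 1 = −5(−5x + 1), which rearranges to −26x = −6, so x = 3/13.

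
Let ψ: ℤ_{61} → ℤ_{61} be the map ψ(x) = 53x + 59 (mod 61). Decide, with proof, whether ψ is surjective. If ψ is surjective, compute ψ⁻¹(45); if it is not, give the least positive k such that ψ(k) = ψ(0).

Since gcd(53, 61) = 1, 53 is invertible modulo 61. Euclid's algorithm: 61 = 1·53 + 8, 53 = 6·8 + 5, 8 = 1·5 + 3, 5 = 1·3 + 2, 3 = 1·2 + 1; back-substituting gives 1 = 38·53 − 33·61, so 53⁻¹ ≡ 38 (mod 61).
Then y ↦ 38(y − 59) is a two-sided inverse to ψ, so every y ∈ ℤ_{61} has a preimage.
Thus ψ is surjective.
Since ψ is surjective, we compute ψ⁻¹(45): solve 53x + 59 ≡ 45 (mod 61), i.e. 53x ≡ 47 (mod 61).
Multiplying by 53⁻¹ = 38 gives x ≡ 38·47 = 1786 = 29·61 + 17 ≡ 17 (mod 61).
Check: ψ(17) = 53·17 + 59 = 960 = 15·61 + 45 ≡ 45 (mod 61).

17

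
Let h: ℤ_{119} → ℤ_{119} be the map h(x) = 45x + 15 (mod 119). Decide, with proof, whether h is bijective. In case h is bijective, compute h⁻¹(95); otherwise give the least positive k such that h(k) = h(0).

If h(s) = h(t), then 45s ≡ 45t (mod 119). Because gcd(45, 119) = 1, we may cancel 45 to get s ≡ t (mod 119).
We now compute 45⁻¹ mod 119 explicitly. Euclid's algorithm: 119 = 2·45 + 29, 45 = 1·29 + 16, 29 = 1·16 + 13, 16 = 1·13 + 3, 13 = 4·3 + 1; back-substituting gives 1 = 82·45 − 31·119, so 45⁻¹ ≡ 82 (mod 119).
Then y ↦ 82(y − 15) is a two-sided inverse to h, so every y ∈ ℤ_{119} has a preimage.
Hence h is bijective.
Since h is bijective, we find h⁻¹(95): we need 45x ≡ 95 − 15 ≡ 80 (mod 119). Using 45⁻¹ = 82: x ≡ 82·80 = 6560 = 55·119 + 15, so x = 15.
Check: h(15) = 45·15 + 15 = 690 = 5·119 + 95 ≡ 95 (mod 119).

15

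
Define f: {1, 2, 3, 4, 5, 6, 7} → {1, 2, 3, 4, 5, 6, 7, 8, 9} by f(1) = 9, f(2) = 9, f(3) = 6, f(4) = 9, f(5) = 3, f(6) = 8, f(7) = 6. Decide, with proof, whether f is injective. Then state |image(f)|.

4

f(1) = 9 = f(2) with 1 ≠ 2, so f is not injective.
The image of f is {3, 6, 8, 9}, which has 4 elements.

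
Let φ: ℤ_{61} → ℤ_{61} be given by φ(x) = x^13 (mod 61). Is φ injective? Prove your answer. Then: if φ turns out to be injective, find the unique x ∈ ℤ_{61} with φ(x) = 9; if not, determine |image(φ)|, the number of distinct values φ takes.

20

Since 61 is prime, the nonzero elements of ℤ_{61} form a cyclic group of order 60.
As gcd(13, 60) = 1, raising to the 13th power is a bijection on this group: if a^13 ≡ b^13 then (ab^{−1})^13 = 1, and the only element of order dividing gcd(13, 60) = 1 is 1, so a = b.
With φ(0) = 0 this makes φ injective on all of ℤ_{61}, hence bijective (finite equal-size domain and codomain). In particular φ is injective.
Since φ is injective, we find the preimage of 9. The inverse of x ↦ x^13 on (ℤ_{61})^× is x ↦ x^37, because 13·37 = 481 = 8·60 + 1 ≡ 1 (mod 60) and x^{60} = 1 for x ≠ 0 (Fermat). So φ⁻¹(9) = 9^37 mod 61.
Repeated squaring mod 61: 9^1 ≡ 9, 9^2 ≡ 9² = 81 ≡ 20, 9^4 ≡ 20² = 400 ≡ 34, 9^8 ≡ 34² = 1156 ≡ 58, 9^16 ≡ 58² = 3364 ≡ 9, 9^32 ≡ 9² = 81 ≡ 20. Since 37 = 32 + 4 + 1, 9^37 ≡ 20·34·9: 20·34 = 680 ≡ 9, then 9·9 = 81 ≡ 20. So 9^37 ≡ 20 (mod 61).
Hence φ⁻¹(9) = 20.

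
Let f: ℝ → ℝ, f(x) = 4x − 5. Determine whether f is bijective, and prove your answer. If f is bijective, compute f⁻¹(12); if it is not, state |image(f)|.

17/4

By definition, injectivity means: for all u, v in the domain, f(u) = f(v) implies u = v.
Suppose f(u) = f(v). Then 4u − 5 = 4v − 5, hence 4u = 4v, hence u = v.
For any y ∈ ℝ, x = (y + 5)/4 satisfies f(x) = y.
So f is bijective.
Since f is bijective, we compute f⁻¹(12) = (12 + 5)/4 = 17/4.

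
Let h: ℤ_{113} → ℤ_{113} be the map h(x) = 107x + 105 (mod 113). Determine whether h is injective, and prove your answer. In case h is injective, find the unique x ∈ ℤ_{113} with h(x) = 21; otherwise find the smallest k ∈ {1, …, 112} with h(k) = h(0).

14

Recall that h is injective if h(s) = h(t) implies s = t.
Suppose h(s) = h(t) in ℤ_{113}. Then 107s + 105 ≡ 107t + 105 (mod 113), hence 107(s − t) ≡ 0 (mod 113).
Since gcd(107, 113) = 1, 107 is invertible modulo 113, so s − t ≡ 0 (mod 113), i.e. s = t.
Hence h is injective.
We now compute 107⁻¹ mod 113 explicitly. Euclid's algorithm: 113 = 1·107 + 6, 107 = 17·6 + 5, 6 = 1·5 + 1; back-substituting gives 1 = 94·107 − 89·113, so 107⁻¹ ≡ 94 (mod 113).
Since h is injective, we compute h⁻¹(21): solve 107x + 105 ≡ 21 (mod 113), i.e. 107x ≡ 29 (mod 113).
Multiplying by 107⁻¹ = 94 gives x ≡ 94·29 = 2726 = 24·113 + 14 ≡ 14 (mod 113).
Check: h(14) = 107·14 + 105 = 1603 = 14·113 + 21 ≡ 21 (mod 113).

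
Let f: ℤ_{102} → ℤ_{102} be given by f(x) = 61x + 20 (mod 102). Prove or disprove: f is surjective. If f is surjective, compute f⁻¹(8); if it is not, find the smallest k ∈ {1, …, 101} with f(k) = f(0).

60

Since gcd(61, 102) = 1, 61 is invertible modulo 102. Euclid's algorithm: 102 = 1·61 + 41, 61 = 1·41 + 20, 41 = 2·20 + 1; back-substituting gives 1 = 97·61 − 58·102, so 61⁻¹ ≡ 97 (mod 102).
For any y ∈ ℤ_{102}, x = 97(y − 20) mod 102 satisfies f(x) = 61·97(y − 20) + 20 ≡ y (since 61·97 ≡ 1 mod 102). So every y has a preimage.
Therefore f is surjective.
Since f is surjective, we compute f⁻¹(8): solve 61x + 20 ≡ 8 (mod 102), i.e. 61x ≡ 90 (mod 102).
Multiplying by 61⁻¹ = 97 gives x ≡ 97·90 = 8730 = 85·102 + 60 ≡ 60 (mod 102).
Check: f(60) = 61·60 + 20 = 3680 = 36·102 + 8 ≡ 8 (mod 102).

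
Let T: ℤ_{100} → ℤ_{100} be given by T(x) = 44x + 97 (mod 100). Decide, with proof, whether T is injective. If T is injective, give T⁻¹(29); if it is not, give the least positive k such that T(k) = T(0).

25

We have gcd(44, 100) = 4 > 1. Taking x_1 = 0 and x_2 = 25: T(0) = 97 and T(25) = 44·25 + 97 = 1197 ≡ 97 (mod 100).
So T(0) = T(25) while 0 ≠ 25, so T is not injective.
Since T is not injective, we find the least positive k with T(k) = T(0): this means 44k ≡ 0 (mod 100), i.e. 100 ∣ 44k. Since gcd(44, 100) = 4, dividing through by 4 this holds exactly when 25 ∣ 11k, and as gcd(11, 25) = 1, exactly when 25 ∣ k.
The smallest positive such k is 25.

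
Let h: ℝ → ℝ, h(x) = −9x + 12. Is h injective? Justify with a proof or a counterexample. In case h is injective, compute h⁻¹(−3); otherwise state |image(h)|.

By definition, h is injective if h(s) = h(t) implies s = t.
Suppose h(s) = h(t). Then −9s + 12 = −9t + 12, so −9s = −9t, thus s = t.
Thus h is injective.
Since h is injective, we compute h⁻¹(−3) = (−3 − 12)/(−9) = 5/3.

5/3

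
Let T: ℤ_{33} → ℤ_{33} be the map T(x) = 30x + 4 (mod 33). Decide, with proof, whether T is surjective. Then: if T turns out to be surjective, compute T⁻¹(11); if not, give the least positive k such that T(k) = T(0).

11

Recall: surjectivity means every element of the codomain has a preimage under T.
Since gcd(30, 33) = 3, we have 30x ≡ 0 (mod 3) for all x, so T(x) ≡ 1 (mod 3).
But 0 ≢ 1 (mod 3), so 0 ∈ ℤ_{33} has no preimage. Hence T is not surjective.
Since T is not surjective, we find the least positive k with T(k) = T(0): this means 30k ≡ 0 (mod 33), i.e. 33 ∣ 30k. Since gcd(30, 33) = 3, dividing through by 3 this holds exactly when 11 ∣ 10k, and as gcd(10, 11) = 1, exactly when 11 ∣ k.
The smallest positive such k is 11.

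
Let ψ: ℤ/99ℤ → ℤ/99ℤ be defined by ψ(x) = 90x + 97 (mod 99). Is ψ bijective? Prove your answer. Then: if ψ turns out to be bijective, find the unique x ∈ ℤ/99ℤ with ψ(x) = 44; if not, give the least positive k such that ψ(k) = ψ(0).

11

Recall: ψ is injective when ψ(a) = ψ(b) forces a = b.
We have gcd(90, 99) = 9 > 1. Taking a = 0 and b = 11: ψ(0) = 97 and ψ(11) = 90·11 + 97 = 1087 ≡ 97 (mod 99).
So ψ(0) = ψ(11) while 0 ≠ 11, so ψ is not injective, hence not bijective.
Since ψ is not bijective, we find the least positive k with ψ(k) = ψ(0): this means 90k ≡ 0 (mod 99), i.e. 99 ∣ 90k. Since gcd(90, 99) = 9, dividing through by 9 this holds exactly when 11 ∣ 10k, and as gcd(10, 11) = 1, exactly when 11 ∣ k.
The smallest positive such k is 11.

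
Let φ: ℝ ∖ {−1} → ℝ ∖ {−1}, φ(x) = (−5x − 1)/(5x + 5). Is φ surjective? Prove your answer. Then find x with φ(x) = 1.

-3/5

For any y ≠ −1, solving y(5x + 5) = −5x − 1 for x gives a well-defined x ≠ −1. So φ is surjective.
Solving φ(x) = 1: cross-multiplying gives −5x − 1 = 1(5x + 5), which rearranges to −10x = 6, so x = −3/5.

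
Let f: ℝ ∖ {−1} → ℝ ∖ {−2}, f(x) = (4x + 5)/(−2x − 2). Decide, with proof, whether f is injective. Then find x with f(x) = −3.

Suppose f(u) = f(v). Cross-multiplying: (4u + 5)(−2v − 2) = (4v + 5)(−2u − 2).
Expanding both sides and cancelling the symmetric terms leaves 2·(u − v) = 0. Since 2 ≠ 0, u = v. Hence f is injective.
Solving f(x) = −3: cross-multiplying gives 4x + 5 = −3(−2x − 2), which rearranges to −2x = 1, so x = −1/2.

-1/2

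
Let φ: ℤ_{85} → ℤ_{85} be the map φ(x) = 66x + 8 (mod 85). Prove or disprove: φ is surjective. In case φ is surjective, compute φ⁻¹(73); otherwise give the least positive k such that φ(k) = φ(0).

10

Since gcd(66, 85) = 1, 66 is invertible modulo 85. Euclid's algorithm: 85 = 1·66 + 19, 66 = 3·19 + 9, 19 = 2·9 + 1; back-substituting gives 1 = 76·66 − 59·85, so 66⁻¹ ≡ 76 (mod 85).
For any y ∈ ℤ_{85}, x = 76(y − 8) mod 85 satisfies φ(x) = 66·76(y − 8) + 8 ≡ y (since 66·76 ≡ 1 mod 85). So every y has a preimage.
So φ is surjective.
Since φ is surjective, we compute φ⁻¹(73): solve 66x + 8 ≡ 73 (mod 85), i.e. 66x ≡ 65 (mod 85).
Multiplying by 66⁻¹ = 76 gives x ≡ 76·65 = 4940 = 58·85 + 10 ≡ 10 (mod 85).
Check: φ(10) = 66·10 + 8 = 668 = 7·85 + 73 ≡ 73 (mod 85).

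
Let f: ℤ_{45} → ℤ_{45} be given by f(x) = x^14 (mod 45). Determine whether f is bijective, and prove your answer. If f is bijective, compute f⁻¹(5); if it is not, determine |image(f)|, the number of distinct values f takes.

f(2): Repeated squaring mod 45: 2^1 ≡ 2, 2^2 ≡ 2² = 4, 2^4 ≡ 4² = 16, 2^8 ≡ 16² = 256 ≡ 31. Since 14 = 8 + 4 + 2, 2^14 ≡ 31·16·4: 31·16 = 496 ≡ 1, then 1·4 = 4. So 2^14 ≡ 4 (mod 45).
f(7): Repeated squaring mod 45: 7^1 ≡ 7, 7^2 ≡ 7² = 49 ≡ 4, 7^4 ≡ 4² = 16, 7^8 ≡ 16² = 256 ≡ 31. Since 14 = 8 + 4 + 2, 7^14 ≡ 31·16·4: 31·16 = 496 ≡ 1, then 1·4 = 4. So 7^14 ≡ 4 (mod 45).
So f(2) = f(7) = 4 while 2 ≠ 7, therefore f is not injective, hence not bijective.
Since f is not bijective, we determine |image(f)|. Computing x^14 mod 45 for each x (by repeated squaring, reducing mod 45 at every step), the values f(0), f(1), …, f(44) are: 0, 1, 4, 9, 16, 25, 36, 4, 19, 36, 10, 31, 9, 34, 16, 0, 31, 19, 9, 1, 40, 36, 34, 34, 36, 40, 1, 9, 19, 31, 0, 16, 34, 9, 31, 10, 36, 19, 4, 36, 25, 16, 9, 4, 1.
The distinct values are {0, 1, 4, 9, 10, 16, 19, 25, 31, 34, 36, 40}; there are 12 of them.

12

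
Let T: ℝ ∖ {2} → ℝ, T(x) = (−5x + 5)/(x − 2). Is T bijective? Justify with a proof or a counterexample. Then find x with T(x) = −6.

7

If T(x) = −5, cross-multiplying gives 1(−5x + 5) = −5(x − 2), which simplifies to 5 = 10 — false.  So −5 has no preimage and T is not surjective.
Thus T is not bijective.
Solving T(x) = −6: cross-multiplying gives −5x + 5 = −6(x − 2), which rearranges to 1x = 7, so x = 7.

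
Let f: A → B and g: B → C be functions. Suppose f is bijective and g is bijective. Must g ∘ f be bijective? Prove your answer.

Injectivity: if g(f(a)) = g(f(b)) then f(a) = f(b) (g injective) so a = b (f injective).
Surjectivity: for c ∈ C pick b with g(b) = c, then a with f(a) = b; then (g ∘ f)(a) = c.
So g ∘ f is bijective.

bijective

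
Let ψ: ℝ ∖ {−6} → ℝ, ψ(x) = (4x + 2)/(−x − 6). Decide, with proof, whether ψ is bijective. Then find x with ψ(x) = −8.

-23/2

If ψ(x) = −4, cross-multiplying gives −1(4x + 2) = 4(−x − 6), which simplifies to −2 = −24 — false.  So −4 has no preimage and ψ is not surjective.
Thus ψ is not bijective.
Solving ψ(x) = −8: cross-multiplying gives 4x + 2 = −8(−x − 6), which rearranges to −4x = 46, so x = −23/2.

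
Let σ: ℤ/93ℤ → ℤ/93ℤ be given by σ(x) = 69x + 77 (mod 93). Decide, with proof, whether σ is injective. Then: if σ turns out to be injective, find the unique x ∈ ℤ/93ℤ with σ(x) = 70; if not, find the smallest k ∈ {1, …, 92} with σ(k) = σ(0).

31

Recall that σ is injective if σ(u) = σ(v) implies u = v.
We have gcd(69, 93) = 3 > 1. Taking u = 0 and v = 31: σ(0) = 77 and σ(31) = 69·31 + 77 = 2216 ≡ 77 (mod 93).
So σ(0) = σ(31) while 0 ≠ 31, thus σ is not injective.
Since σ is not injective, we find the least positive k with σ(k) = σ(0): this means 69k ≡ 0 (mod 93), i.e. 93 ∣ 69k. Since gcd(69, 93) = 3, dividing through by 3 this holds exactly when 31 ∣ 23k, and as gcd(23, 31) = 1, exactly when 31 ∣ k.
The smallest positive such k is 31.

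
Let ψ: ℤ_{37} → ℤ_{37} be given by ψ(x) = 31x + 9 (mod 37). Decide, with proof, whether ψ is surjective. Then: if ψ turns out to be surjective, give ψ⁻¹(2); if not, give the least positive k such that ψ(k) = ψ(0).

Recall that ψ is surjective if every y in the codomain equals ψ(x) for some x in the domain.
Since gcd(31, 37) = 1, 31 is invertible modulo 37. Euclid's algorithm: 37 = 1·31 + 6, 31 = 5·6 + 1; back-substituting gives 1 = 6·31 − 5·37, so 31⁻¹ ≡ 6 (mod 37).
Then y ↦ 6(y − 9) is a two-sided inverse to ψ, so every y ∈ ℤ_{37} has a preimage.
So ψ is surjective.
Since ψ is surjective, we find ψ⁻¹(2): we need 31x ≡ 2 − 9 ≡ 30 (mod 37). Using 31⁻¹ = 6: x ≡ 6·30 = 180 = 4·37 + 32, so x = 32.
Check: ψ(32) = 31·32 + 9 = 1001 = 27·37 + 2 ≡ 2 (mod 37).

32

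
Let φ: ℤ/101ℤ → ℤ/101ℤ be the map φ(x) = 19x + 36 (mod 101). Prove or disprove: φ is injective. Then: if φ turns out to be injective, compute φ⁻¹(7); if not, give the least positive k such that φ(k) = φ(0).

41

Suppose φ(u) = φ(v) in ℤ/101ℤ. Then 19u + 36 ≡ 19v + 36 (mod 101), thus 19(u − v) ≡ 0 (mod 101).
Since gcd(19, 101) = 1, 19 is invertible modulo 101, therefore u − v ≡ 0 (mod 101), i.e. u = v.
Therefore φ is injective.
We now compute 19⁻¹ mod 101 explicitly. Euclid's algorithm: 101 = 5·19 + 6, 19 = 3·6 + 1; back-substituting gives 1 = 16·19 − 3·101, so 19⁻¹ ≡ 16 (mod 101).
Since φ is injective, we compute φ⁻¹(7): solve 19x + 36 ≡ 7 (mod 101), i.e. 19x ≡ 72 (mod 101).
Multiplying by 19⁻¹ = 16 gives x ≡ 16·72 = 1152 = 11·101 + 41 ≡ 41 (mod 101).
Check: φ(41) = 19·41 + 36 = 815 = 8·101 + 7 ≡ 7 (mod 101).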